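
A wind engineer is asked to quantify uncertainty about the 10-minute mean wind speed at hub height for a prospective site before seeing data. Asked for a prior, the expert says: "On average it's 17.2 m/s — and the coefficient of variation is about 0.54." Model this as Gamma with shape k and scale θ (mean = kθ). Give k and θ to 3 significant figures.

k ≈ 3.43, θ ≈ 5.02

For Gamma(k, scale θ): mean = kθ, variance = kθ², so CV = 1/√k.
CV = 0.54, hence k = 1/CV² = 3.43.
Then θ = mean/k = 17.2/3.43 = 5.02.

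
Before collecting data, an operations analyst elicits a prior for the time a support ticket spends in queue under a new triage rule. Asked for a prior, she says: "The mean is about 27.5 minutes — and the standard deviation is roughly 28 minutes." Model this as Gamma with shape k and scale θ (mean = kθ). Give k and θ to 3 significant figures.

For Gamma(k, scale θ): mean = kθ, variance = kθ², so CV = 1/√k.
CV = SD/mean = 28/27.5 = 1.018, hence k = 1/CV² = 0.965.
Then θ = mean/k = 27.5/0.965 = 28.5.

k ≈ 0.965, θ ≈ 28.5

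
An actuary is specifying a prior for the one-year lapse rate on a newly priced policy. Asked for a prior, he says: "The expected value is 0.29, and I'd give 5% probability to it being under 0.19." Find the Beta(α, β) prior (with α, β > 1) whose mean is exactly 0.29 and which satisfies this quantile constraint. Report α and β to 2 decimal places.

With mean 0.29 fixed, write α = 0.29s, β = 0.71s where s = α+β.
Need P(θ < 0.19) = 0.05 under Beta(0.29s, 0.71s). Normal approximation: (q−m)/√(m(1−m)/s) ≈ z_{0.05} = -1.64, so s ≈ 0.29·0.71·(-1.64)²/(0.19−0.29)² = 55.7.
At s = 55.7: P(θ<0.19) ≈ 0.040. Adjusting to match 0.05 gives s ≈ 49.58.
So α = 0.29·49.58 ≈ 14.38, β = 0.71·49.58 ≈ 35.20.

α ≈ 14.38, β ≈ 35.20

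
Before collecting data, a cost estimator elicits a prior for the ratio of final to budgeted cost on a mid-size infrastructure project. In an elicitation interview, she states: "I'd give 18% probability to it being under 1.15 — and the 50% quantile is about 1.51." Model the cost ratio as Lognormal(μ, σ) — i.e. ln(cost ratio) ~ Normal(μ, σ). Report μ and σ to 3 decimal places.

μ ≈ 0.412, σ ≈ 0.298

If T ~ Lognormal(μ,σ) then ln T ~ Normal(μ,σ), so the p-quantile of ln T is μ + z_p·σ.
ln(1.15) = 0.1398 and ln(1.51) = 0.4121; z_{0.18} = -0.9154, z_{0.5} = 0.
σ = (0.4121 − 0.1398)/(0 − (-0.9154)) = 0.298.
μ = 0.1398 − (-0.9154)·0.298 = 0.412.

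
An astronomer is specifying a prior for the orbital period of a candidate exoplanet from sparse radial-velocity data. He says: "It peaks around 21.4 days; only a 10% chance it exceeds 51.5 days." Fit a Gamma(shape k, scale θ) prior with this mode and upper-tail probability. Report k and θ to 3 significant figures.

Gamma(k,θ) with k>1 has mode (k−1)θ, so θ = 21.4/(k−1).
Need P(X < 51.5) = 0.9 with θ tied to k this way. Start at k = 2, θ = 21.4: P(X<51.5) ≈ 0.693.
Too low — raise k to concentrate. Iterating converges to k ≈ 3.49.
Then θ = 21.4/(3.49−1) ≈ 8.59.

k ≈ 3.49, θ ≈ 8.59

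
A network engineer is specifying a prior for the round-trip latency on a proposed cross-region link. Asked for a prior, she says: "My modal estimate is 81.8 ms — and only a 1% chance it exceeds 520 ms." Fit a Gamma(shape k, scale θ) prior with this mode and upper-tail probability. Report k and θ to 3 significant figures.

Gamma(k,θ) with k>1 has mode (k−1)θ, so θ = 81.8/(k−1).
Need P(X < 520) = 0.99 with θ tied to k this way. Start at k = 2, θ = 81.8: P(X<520) ≈ 0.987.
Too low — raise k to concentrate. Iterating converges to k ≈ 2.06.
Then θ = 81.8/(2.06−1) ≈ 77.

k ≈ 2.06, θ ≈ 77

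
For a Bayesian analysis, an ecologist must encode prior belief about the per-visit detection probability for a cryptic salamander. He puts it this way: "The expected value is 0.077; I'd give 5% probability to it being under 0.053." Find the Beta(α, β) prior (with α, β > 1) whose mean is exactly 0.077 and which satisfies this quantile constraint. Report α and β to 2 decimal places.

α ≈ 22.22, β ≈ 266.40

With mean 0.077 fixed, write α = 0.077s, β = 0.923s where s = α+β.
Need P(θ < 0.053) = 0.05 under Beta(0.077s, 0.923s). Normal approximation: (q−m)/√(m(1−m)/s) ≈ z_{0.05} = -1.64, so s ≈ 0.077·0.923·(-1.64)²/(0.053−0.077)² = 333.8.
At s = 333.8: P(θ<0.053) ≈ 0.038. Adjusting to match 0.05 gives s ≈ 288.62.
So α = 0.077·288.62 ≈ 22.22, β = 0.923·288.62 ≈ 266.40.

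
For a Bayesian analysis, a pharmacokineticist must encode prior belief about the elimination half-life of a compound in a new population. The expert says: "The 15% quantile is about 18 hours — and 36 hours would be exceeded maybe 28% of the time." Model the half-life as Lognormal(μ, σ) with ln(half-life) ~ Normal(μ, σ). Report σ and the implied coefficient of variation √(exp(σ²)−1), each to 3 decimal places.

σ ≈ 0.428, CV ≈ 0.448

If T ~ Lognormal(μ,σ) then ln T ~ Normal(μ,σ), so the p-quantile of ln T is μ + z_p·σ.
ln(18) = 2.89 and ln(36) = 3.584; z_{0.15} = -1.036, z_{0.72} = 0.5828.
σ = (3.584 − 2.89)/(0.5828 − (-1.036)) = 0.428.
μ = 2.89 − (-1.036)·0.428 = 3.334.
CV = √(exp(σ²)−1) = √(exp(0.1832)−1) = 0.448.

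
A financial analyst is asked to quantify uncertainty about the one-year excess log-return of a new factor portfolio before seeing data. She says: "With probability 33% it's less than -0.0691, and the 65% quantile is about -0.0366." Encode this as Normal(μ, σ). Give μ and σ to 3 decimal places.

μ = -0.052, σ = 0.039

The p-quantile of Normal(μ,σ) is μ + z_p·σ, with z_{0.33} = -0.4399 and z_{0.65} = 0.3853.
Eliminate σ: μ = (z₂·x₁ − z₁·x₂)/(z₂ − z₁) = (0.3853·-0.0691 − (-0.4399)·-0.0366)/0.8252 = -0.052.
Then σ = (x₂ − x₁)/(z₂ − z₁) = (-0.0366 − -0.0691)/0.8252 = 0.039.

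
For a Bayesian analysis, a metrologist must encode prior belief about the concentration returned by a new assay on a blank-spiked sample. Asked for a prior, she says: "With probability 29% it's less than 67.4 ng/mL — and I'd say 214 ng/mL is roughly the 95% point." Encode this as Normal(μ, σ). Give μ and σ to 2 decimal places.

μ = 104.31, σ = 66.69

The p-quantile of Normal(μ,σ) is μ + z_p·σ, with z_{0.29} = -0.5534 and z_{0.95} = 1.645.
Eliminate σ: μ = (z₂·x₁ − z₁·x₂)/(z₂ − z₁) = (1.645·67.4 − (-0.5534)·214)/2.198 = 104.31.
Then σ = (x₂ − x₁)/(z₂ − z₁) = (214 − 67.4)/2.198 = 66.69.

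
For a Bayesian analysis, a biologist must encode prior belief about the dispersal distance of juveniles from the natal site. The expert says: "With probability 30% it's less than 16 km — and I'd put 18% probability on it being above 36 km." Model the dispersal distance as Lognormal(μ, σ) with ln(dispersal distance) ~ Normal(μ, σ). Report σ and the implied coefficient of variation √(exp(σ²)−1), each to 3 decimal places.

If T ~ Lognormal(μ,σ) then ln T ~ Normal(μ,σ), so the p-quantile of ln T is μ + z_p·σ.
ln(16) = 2.773 and ln(36) = 3.584; z_{0.3} = -0.5244, z_{0.82} = 0.9154.
σ = (3.584 − 2.773)/(0.9154 − (-0.5244)) = 0.563.
μ = 2.773 − (-0.5244)·0.563 = 3.068.
CV = √(exp(σ²)−1) = √(exp(0.3172)−1) = 0.611.

σ ≈ 0.563, CV ≈ 0.611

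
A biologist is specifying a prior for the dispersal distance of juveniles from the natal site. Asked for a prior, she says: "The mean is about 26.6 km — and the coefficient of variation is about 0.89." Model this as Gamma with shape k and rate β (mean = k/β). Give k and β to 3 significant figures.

For Gamma(k, rate β): mean = k/β, variance = k/β², so CV = 1/√k.
CV = 0.89, hence k = 1/CV² = 1.26.
Then β = k/mean = 1.26/26.6 = 0.0475.

k ≈ 1.26, β ≈ 0.0475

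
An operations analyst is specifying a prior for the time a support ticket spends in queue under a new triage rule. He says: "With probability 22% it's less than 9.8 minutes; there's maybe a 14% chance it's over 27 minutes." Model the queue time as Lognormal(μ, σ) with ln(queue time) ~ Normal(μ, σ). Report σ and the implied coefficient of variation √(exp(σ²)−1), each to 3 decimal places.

σ ≈ 0.547, CV ≈ 0.591

If T ~ Lognormal(μ,σ) then ln T ~ Normal(μ,σ), so the p-quantile of ln T is μ + z_p·σ.
ln(9.8) = 2.282 and ln(27) = 3.296; z_{0.22} = -0.7722, z_{0.86} = 1.08.
σ = (3.296 − 2.282)/(1.08 − (-0.7722)) = 0.547.
μ = 2.282 − (-0.7722)·0.547 = 2.705.
CV = √(exp(σ²)−1) = √(exp(0.2993)−1) = 0.591.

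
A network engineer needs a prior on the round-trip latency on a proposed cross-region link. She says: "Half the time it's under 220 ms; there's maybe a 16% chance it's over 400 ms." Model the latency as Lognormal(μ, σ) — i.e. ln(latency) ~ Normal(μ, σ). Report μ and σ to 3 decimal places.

If T ~ Lognormal(μ,σ) then ln T ~ Normal(μ,σ), so the p-quantile of ln T is μ + z_p·σ.
ln(220) = 5.394 and ln(400) = 5.991; z_{0.5} = 0, z_{0.84} = 0.9945.
σ = (5.991 − 5.394)/(0.9945 − (0)) = 0.601.
μ = 5.394 − (0)·0.601 = 5.394.

μ ≈ 5.394, σ ≈ 0.601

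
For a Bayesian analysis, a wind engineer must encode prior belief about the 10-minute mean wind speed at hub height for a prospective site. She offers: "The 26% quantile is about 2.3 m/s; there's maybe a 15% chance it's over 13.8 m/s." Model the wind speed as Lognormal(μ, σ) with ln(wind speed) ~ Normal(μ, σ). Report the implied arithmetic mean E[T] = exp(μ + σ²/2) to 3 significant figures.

E[T] ≈ 8.07 m/s

If T ~ Lognormal(μ,σ) then ln T ~ Normal(μ,σ), so the p-quantile of ln T is μ + z_p·σ.
ln(2.3) = 0.8329 and ln(13.8) = 2.625; z_{0.26} = -0.6433, z_{0.85} = 1.036.
σ = (2.625 − 0.8329)/(1.036 − (-0.6433)) = 1.067.
μ = 0.8329 − (-0.6433)·1.067 = 1.519.
E[T] = exp(μ + σ²/2) = exp(1.519 + 0.5689) = 8.07 m/s.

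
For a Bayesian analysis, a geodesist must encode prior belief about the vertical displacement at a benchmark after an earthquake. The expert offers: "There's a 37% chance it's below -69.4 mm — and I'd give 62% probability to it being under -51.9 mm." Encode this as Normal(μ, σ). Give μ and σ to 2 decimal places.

μ = -60.29, σ = 27.46

The p-quantile of Normal(μ,σ) is μ + z_p·σ, with z_{0.37} = -0.3319 and z_{0.62} = 0.3055.
Eliminate σ: μ = (z₂·x₁ − z₁·x₂)/(z₂ − z₁) = (0.3055·-69.4 − (-0.3319)·-51.9)/0.6373 = -60.29.
Then σ = (x₂ − x₁)/(z₂ − z₁) = (-51.9 − -69.4)/0.6373 = 27.46.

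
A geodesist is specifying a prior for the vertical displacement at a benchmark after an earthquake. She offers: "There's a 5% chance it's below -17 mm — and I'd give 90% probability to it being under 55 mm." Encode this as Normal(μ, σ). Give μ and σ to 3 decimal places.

For Normal(μ,σ), the p-quantile is μ + z_p·σ. Here z_{0.05} = -1.645, z_{0.9} = 1.282.
So -17 = μ − 1.645σ and 55 = μ + 1.282σ.
Subtracting: σ = (55 − -17)/(1.282 − (-1.645)) = 24.604.
Then μ = -17 − (-1.645)·24.604 = 23.469.

μ = 23.469, σ = 24.604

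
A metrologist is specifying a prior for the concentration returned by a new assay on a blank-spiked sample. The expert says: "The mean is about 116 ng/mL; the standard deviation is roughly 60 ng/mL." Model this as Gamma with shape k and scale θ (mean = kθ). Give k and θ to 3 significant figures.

For Gamma(k, scale θ): mean = kθ, variance = kθ², so CV = 1/√k.
CV = SD/mean = 60/116 = 0.5172, hence k = 1/CV² = 3.74.
Then θ = mean/k = 116/3.74 = 31.

k ≈ 3.74, θ ≈ 31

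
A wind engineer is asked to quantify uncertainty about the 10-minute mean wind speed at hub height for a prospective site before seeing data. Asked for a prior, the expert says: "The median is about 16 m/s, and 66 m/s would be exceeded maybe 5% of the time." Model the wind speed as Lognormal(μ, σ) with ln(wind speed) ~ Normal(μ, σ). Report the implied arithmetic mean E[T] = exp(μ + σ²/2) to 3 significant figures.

E[T] ≈ 23.2 m/s

If T ~ Lognormal(μ,σ) then ln T ~ Normal(μ,σ), so the p-quantile of ln T is μ + z_p·σ.
ln(16) = 2.773 and ln(66) = 4.19; z_{0.5} = 0, z_{0.95} = 1.645.
σ = (4.19 − 2.773)/(1.645 − (0)) = 0.862.
μ = 2.773 − (0)·0.862 = 2.773.
E[T] = exp(μ + σ²/2) = exp(2.773 + 0.3711) = 23.2 m/s.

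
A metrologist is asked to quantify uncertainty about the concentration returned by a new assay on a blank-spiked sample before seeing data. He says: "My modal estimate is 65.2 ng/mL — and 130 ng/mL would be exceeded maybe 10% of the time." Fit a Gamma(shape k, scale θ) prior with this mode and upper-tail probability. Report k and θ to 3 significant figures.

Gamma(k,θ) with k>1 has mode (k−1)θ, so θ = 65.2/(k−1).
Need P(X < 130) = 0.9 with θ tied to k this way. Start at k = 2, θ = 65.2: P(X<130) ≈ 0.592.
Too low — raise k to concentrate. Iterating converges to k ≈ 5.03.
Then θ = 65.2/(5.03−1) ≈ 16.2.

k ≈ 5.03, θ ≈ 16.2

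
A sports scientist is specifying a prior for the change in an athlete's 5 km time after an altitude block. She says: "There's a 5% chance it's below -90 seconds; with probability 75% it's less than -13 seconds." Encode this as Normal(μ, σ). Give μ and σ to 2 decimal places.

μ = -35.39, σ = 33.20

The p-quantile of Normal(μ,σ) is μ + z_p·σ, with z_{0.05} = -1.645 and z_{0.75} = 0.6745.
Eliminate σ: μ = (z₂·x₁ − z₁·x₂)/(z₂ − z₁) = (0.6745·-90 − (-1.645)·-13)/2.319 = -35.39.
Then σ = (x₂ − x₁)/(z₂ − z₁) = (-13 − -90)/2.319 = 33.20.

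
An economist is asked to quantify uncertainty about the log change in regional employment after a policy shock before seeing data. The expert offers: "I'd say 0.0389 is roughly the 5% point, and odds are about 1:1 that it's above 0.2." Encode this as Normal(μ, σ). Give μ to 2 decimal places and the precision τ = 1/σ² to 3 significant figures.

The p-quantile of Normal(μ,σ) is μ + z_p·σ, with z_{0.05} = -1.645 and z_{0.5} = 0.
Eliminate σ: μ = (z₂·x₁ − z₁·x₂)/(z₂ − z₁) = (0·0.0389 − (-1.645)·0.2)/1.645 = 0.20.
Then σ = (x₂ − x₁)/(z₂ − z₁) = (0.2 − 0.0389)/1.645 = 0.10.
Precision τ = 1/σ² = 1/0.09794² = 104.

μ = 0.20, τ = 104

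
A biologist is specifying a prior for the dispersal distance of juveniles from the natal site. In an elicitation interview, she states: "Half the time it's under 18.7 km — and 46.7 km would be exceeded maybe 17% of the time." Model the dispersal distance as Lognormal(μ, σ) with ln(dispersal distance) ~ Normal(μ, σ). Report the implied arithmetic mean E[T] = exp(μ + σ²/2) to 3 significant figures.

E[T] ≈ 29.6 km

If T ~ Lognormal(μ,σ) then ln T ~ Normal(μ,σ), so the p-quantile of ln T is μ + z_p·σ.
ln(18.7) = 2.929 and ln(46.7) = 3.844; z_{0.5} = 0, z_{0.83} = 0.9542.
σ = (3.844 − 2.929)/(0.9542 − (0)) = 0.959.
μ = 2.929 − (0)·0.959 = 2.929.
E[T] = exp(μ + σ²/2) = exp(2.929 + 0.4600) = 29.6 km.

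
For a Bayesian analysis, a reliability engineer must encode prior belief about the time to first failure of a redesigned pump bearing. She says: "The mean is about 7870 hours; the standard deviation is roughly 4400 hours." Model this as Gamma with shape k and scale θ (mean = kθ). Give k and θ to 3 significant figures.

k ≈ 3.2, θ ≈ 2460

For Gamma(k, scale θ): mean = kθ, variance = kθ², so CV = 1/√k.
CV = SD/mean = 4400/7870 = 0.5591, hence k = 1/CV² = 3.2.
Then θ = mean/k = 7870/3.2 = 2460.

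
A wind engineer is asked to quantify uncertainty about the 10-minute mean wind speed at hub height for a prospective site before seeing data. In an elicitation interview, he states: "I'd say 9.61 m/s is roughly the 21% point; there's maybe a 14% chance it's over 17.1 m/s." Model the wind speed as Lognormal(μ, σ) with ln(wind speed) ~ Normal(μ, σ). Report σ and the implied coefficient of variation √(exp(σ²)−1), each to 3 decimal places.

If T ~ Lognormal(μ,σ) then ln T ~ Normal(μ,σ), so the p-quantile of ln T is μ + z_p·σ.
ln(9.61) = 2.263 and ln(17.1) = 2.839; z_{0.21} = -0.8064, z_{0.86} = 1.08.
σ = (2.839 − 2.263)/(1.08 − (-0.8064)) = 0.305.
μ = 2.263 − (-0.8064)·0.305 = 2.509.
CV = √(exp(σ²)−1) = √(exp(0.0933)−1) = 0.313.

σ ≈ 0.305, CV ≈ 0.313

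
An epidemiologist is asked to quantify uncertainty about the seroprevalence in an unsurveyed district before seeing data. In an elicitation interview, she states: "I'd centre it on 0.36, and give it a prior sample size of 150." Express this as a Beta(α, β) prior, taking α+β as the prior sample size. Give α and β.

Under the effective-sample-size interpretation, Beta(α, β) has prior mean α/(α+β) and prior sample size α+β.
So α+β = 150 and α/(α+β) = 0.36, giving α = 0.36·150 = 54 and β = 150 − 54 = 96.

α = 54, β = 96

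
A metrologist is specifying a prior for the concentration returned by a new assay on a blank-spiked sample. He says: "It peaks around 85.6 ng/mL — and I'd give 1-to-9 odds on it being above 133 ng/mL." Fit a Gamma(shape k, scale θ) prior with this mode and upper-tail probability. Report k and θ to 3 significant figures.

k ≈ 10.6, θ ≈ 8.89

Gamma(k,θ) with k>1 has mode (k−1)θ, so θ = 85.6/(k−1).
Need P(X < 133) = 0.9 with θ tied to k this way. Start at k = 2, θ = 85.6: P(X<133) ≈ 0.460.
Too low — raise k to concentrate. Iterating converges to k ≈ 10.6.
Then θ = 85.6/(10.6−1) ≈ 8.89.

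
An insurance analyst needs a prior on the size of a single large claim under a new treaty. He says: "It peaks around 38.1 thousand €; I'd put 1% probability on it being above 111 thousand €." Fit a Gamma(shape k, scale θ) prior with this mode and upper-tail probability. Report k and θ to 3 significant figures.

Gamma(k,θ) with k>1 has mode (k−1)θ, so θ = 38.1/(k−1).
Need P(X < 111) = 0.99 with θ tied to k this way. Start at k = 2, θ = 38.1: P(X<111) ≈ 0.788.
Too low — raise k to concentrate. Iterating converges to k ≈ 4.96.
Then θ = 38.1/(4.96−1) ≈ 9.61.

k ≈ 4.96, θ ≈ 9.61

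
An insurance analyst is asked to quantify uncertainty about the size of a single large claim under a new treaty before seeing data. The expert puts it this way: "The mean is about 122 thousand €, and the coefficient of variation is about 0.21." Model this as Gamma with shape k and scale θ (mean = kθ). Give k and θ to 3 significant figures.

k ≈ 22.7, θ ≈ 5.38

For Gamma(k, scale θ): mean = kθ, variance = kθ², so CV = 1/√k.
CV = 0.21, hence k = 1/CV² = 22.7.
Then θ = mean/k = 122/22.7 = 5.38.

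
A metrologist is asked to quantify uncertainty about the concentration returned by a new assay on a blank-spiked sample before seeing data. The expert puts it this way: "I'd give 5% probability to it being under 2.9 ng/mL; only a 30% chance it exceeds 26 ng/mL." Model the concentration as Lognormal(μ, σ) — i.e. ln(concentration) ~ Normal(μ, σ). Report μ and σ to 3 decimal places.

μ ≈ 2.728, σ ≈ 1.011

If T ~ Lognormal(μ,σ) then ln T ~ Normal(μ,σ), so the p-quantile of ln T is μ + z_p·σ.
ln(2.9) = 1.065 and ln(26) = 3.258; z_{0.05} = -1.645, z_{0.7} = 0.5244.
σ = (3.258 − 1.065)/(0.5244 − (-1.645)) = 1.011.
μ = 1.065 − (-1.645)·1.011 = 2.728.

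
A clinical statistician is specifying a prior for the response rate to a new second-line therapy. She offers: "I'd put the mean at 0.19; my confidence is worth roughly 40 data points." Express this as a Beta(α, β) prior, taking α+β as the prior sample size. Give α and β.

α = 7.6, β = 32.4

Under the effective-sample-size interpretation, Beta(α, β) has prior mean α/(α+β) and prior sample size α+β.
So α+β = 40 and α/(α+β) = 0.19, giving α = 0.19·40 = 7.6 and β = 40 − 7.6 = 32.4.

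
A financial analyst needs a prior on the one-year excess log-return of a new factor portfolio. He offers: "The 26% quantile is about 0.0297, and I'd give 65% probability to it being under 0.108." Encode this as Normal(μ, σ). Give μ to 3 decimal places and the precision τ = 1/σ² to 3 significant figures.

μ = 0.079, τ = 173

For Normal(μ,σ), the p-quantile is μ + z_p·σ. Here z_{0.26} = -0.6433, z_{0.65} = 0.3853.
So 0.0297 = μ − 0.6433σ and 0.108 = μ + 0.3853σ.
Subtracting: σ = (0.108 − 0.0297)/(0.3853 − (-0.6433)) = 0.076.
Then μ = 0.0297 − (-0.6433)·0.076 = 0.079.
Precision τ = 1/σ² = 1/0.07612² = 173.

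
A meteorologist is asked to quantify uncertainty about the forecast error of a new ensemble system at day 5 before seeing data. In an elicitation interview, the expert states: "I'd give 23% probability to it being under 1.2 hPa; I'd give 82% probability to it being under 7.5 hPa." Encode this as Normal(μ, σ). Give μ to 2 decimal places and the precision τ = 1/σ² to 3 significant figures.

The p-quantile of Normal(μ,σ) is μ + z_p·σ, with z_{0.23} = -0.7388 and z_{0.82} = 0.9154.
Eliminate σ: μ = (z₂·x₁ − z₁·x₂)/(z₂ − z₁) = (0.9154·1.2 − (-0.7388)·7.5)/1.654 = 4.01.
Then σ = (x₂ − x₁)/(z₂ − z₁) = (7.5 − 1.2)/1.654 = 3.81.
Precision τ = 1/σ² = 1/3.808² = 0.0689.

μ = 4.01, τ = 0.0689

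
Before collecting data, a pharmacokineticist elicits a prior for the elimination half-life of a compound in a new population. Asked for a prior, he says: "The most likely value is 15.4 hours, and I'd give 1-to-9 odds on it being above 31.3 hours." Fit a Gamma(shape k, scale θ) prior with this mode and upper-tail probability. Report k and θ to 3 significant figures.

k ≈ 4.81, θ ≈ 4.04

Gamma(k,θ) with k>1 has mode (k−1)θ, so θ = 15.4/(k−1).
Need P(X < 31.3) = 0.9 with θ tied to k this way. Start at k = 2, θ = 15.4: P(X<31.3) ≈ 0.603.
Too low — raise k to concentrate. Iterating converges to k ≈ 4.81.
Then θ = 15.4/(4.81−1) ≈ 4.04.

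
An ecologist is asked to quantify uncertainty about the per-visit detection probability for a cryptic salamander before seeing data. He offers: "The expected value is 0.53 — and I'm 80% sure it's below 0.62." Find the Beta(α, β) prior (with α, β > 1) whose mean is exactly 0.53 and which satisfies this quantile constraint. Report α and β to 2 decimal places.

With mean 0.53 fixed, write α = 0.53s, β = 0.47s where s = α+β.
Need P(θ < 0.62) = 0.8 under Beta(0.53s, 0.47s). Normal approximation: (q−m)/√(m(1−m)/s) ≈ z_{0.8} = 0.842, so s ≈ 0.53·0.47·(0.842)²/(0.62−0.53)² = 21.8.
At s = 21.8: P(θ<0.62) ≈ 0.799. Adjusting to match 0.8 gives s ≈ 22.04.
So α = 0.53·22.04 ≈ 11.68, β = 0.47·22.04 ≈ 10.36.

α ≈ 11.68, β ≈ 10.36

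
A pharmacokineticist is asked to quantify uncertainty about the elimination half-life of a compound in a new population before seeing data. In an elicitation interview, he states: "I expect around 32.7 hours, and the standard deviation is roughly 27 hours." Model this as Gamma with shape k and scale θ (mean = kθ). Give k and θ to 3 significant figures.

For Gamma(k, scale θ): mean = kθ, variance = kθ², so CV = 1/√k.
CV = SD/mean = 27/32.7 = 0.8257, hence k = 1/CV² = 1.47.
Then θ = mean/k = 32.7/1.47 = 22.3.

k ≈ 1.47, θ ≈ 22.3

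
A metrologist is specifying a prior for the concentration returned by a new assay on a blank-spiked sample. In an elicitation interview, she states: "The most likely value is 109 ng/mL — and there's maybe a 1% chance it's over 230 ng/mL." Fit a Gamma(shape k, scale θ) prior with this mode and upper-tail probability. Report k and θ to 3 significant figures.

Gamma(k,θ) with k>1 has mode (k−1)θ, so θ = 109/(k−1).
Need P(X < 230) = 0.99 with θ tied to k this way. Start at k = 2, θ = 109: P(X<230) ≈ 0.623.
Too low — raise k to concentrate. Iterating converges to k ≈ 9.72.
Then θ = 109/(9.72−1) ≈ 12.5.

k ≈ 9.72, θ ≈ 12.5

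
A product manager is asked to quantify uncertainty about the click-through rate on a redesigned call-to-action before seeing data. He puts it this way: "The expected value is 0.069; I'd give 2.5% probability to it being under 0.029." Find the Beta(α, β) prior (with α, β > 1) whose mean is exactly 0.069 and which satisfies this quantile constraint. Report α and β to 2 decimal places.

α ≈ 7.24, β ≈ 97.70

With mean 0.069 fixed, write α = 0.069s, β = 0.931s where s = α+β.
Need P(θ < 0.029) = 0.025 under Beta(0.069s, 0.931s). Normal approximation: (q−m)/√(m(1−m)/s) ≈ z_{0.025} = -1.96, so s ≈ 0.069·0.931·(-1.96)²/(0.029−0.069)² = 154.2.
At s = 154.2: P(θ<0.029) ≈ 0.008. Adjusting to match 0.025 gives s ≈ 104.94.
So α = 0.069·104.94 ≈ 7.24, β = 0.931·104.94 ≈ 97.70.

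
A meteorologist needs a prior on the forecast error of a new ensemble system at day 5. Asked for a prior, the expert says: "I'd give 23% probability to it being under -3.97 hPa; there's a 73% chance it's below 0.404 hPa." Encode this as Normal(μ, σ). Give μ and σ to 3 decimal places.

The p-quantile of Normal(μ,σ) is μ + z_p·σ, with z_{0.23} = -0.7388 and z_{0.73} = 0.6128.
Eliminate σ: μ = (z₂·x₁ − z₁·x₂)/(z₂ − z₁) = (0.6128·-3.97 − (-0.7388)·0.404)/1.352 = -1.579.
Then σ = (x₂ − x₁)/(z₂ − z₁) = (0.404 − -3.97)/1.352 = 3.236.

μ = -1.579, σ = 3.236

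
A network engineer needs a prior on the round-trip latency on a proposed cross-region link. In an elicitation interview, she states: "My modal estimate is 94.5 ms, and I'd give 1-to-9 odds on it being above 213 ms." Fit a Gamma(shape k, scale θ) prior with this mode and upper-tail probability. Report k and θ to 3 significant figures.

k ≈ 3.91, θ ≈ 32.5

Gamma(k,θ) with k>1 has mode (k−1)θ, so θ = 94.5/(k−1).
Need P(X < 213) = 0.9 with θ tied to k this way. Start at k = 2, θ = 94.5: P(X<213) ≈ 0.658.
Too low — raise k to concentrate. Iterating converges to k ≈ 3.91.
Then θ = 94.5/(3.91−1) ≈ 32.5.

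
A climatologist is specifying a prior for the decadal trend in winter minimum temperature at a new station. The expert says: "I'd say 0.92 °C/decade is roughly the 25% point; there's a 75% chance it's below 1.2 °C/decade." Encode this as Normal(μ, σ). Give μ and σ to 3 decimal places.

For Normal(μ,σ), the p-quantile is μ + z_p·σ. Here z_{0.25} = -0.6745, z_{0.75} = 0.6745.
So 0.92 = μ − 0.6745σ and 1.2 = μ + 0.6745σ.
Subtracting: σ = (1.2 − 0.92)/(0.6745 − (-0.6745)) = 0.208.
Then μ = 0.92 − (-0.6745)·0.208 = 1.060.

μ = 1.060, σ = 0.208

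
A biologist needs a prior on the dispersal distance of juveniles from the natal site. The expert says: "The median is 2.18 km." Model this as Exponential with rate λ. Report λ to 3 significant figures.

λ ≈ 0.318

Exponential median = ln 2 / λ, so λ = ln 2 / 2.18 = 0.318.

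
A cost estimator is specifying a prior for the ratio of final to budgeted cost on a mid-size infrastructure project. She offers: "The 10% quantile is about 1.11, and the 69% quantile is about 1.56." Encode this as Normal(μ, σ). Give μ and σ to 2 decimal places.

The p-quantile of Normal(μ,σ) is μ + z_p·σ, with z_{0.1} = -1.282 and z_{0.69} = 0.4959.
Eliminate σ: μ = (z₂·x₁ − z₁·x₂)/(z₂ − z₁) = (0.4959·1.11 − (-1.282)·1.56)/1.777 = 1.43.
Then σ = (x₂ − x₁)/(z₂ − z₁) = (1.56 − 1.11)/1.777 = 0.25.

μ = 1.43, σ = 0.25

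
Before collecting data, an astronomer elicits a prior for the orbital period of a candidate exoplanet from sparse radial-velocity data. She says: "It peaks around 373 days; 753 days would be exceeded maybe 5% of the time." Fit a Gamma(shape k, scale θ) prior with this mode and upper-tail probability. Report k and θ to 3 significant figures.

k ≈ 6.61, θ ≈ 66.5

Gamma(k,θ) with k>1 has mode (k−1)θ, so θ = 373/(k−1).
Need P(X < 753) = 0.95 with θ tied to k this way. Start at k = 2, θ = 373: P(X<753) ≈ 0.599.
Too low — raise k to concentrate. Iterating converges to k ≈ 6.61.
Then θ = 373/(6.61−1) ≈ 66.5.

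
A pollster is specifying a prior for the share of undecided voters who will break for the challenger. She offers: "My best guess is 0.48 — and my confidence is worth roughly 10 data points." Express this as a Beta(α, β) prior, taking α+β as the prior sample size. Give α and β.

Under the effective-sample-size interpretation, Beta(α, β) has prior mean α/(α+β) and prior sample size α+β.
So α+β = 10 and α/(α+β) = 0.48, giving α = 0.48·10 = 4.8 and β = 10 − 4.8 = 5.2.

α = 4.8, β = 5.2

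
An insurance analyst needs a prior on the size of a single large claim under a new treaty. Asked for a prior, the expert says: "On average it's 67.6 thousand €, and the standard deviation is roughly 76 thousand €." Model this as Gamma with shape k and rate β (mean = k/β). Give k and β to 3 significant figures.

For Gamma(k, rate β): mean = k/β, variance = k/β², so CV = 1/√k.
CV = SD/mean = 76/67.6 = 1.124, hence k = 1/CV² = 0.791.
Then β = k/mean = 0.791/67.6 = 0.0117.

k ≈ 0.791, β ≈ 0.0117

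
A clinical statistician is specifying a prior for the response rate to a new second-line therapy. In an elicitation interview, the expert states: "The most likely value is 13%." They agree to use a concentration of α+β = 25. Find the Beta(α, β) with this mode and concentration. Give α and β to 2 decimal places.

For α,β > 1 the Beta mode is (α−1)/(α+β−2). With α+β = 25, the mode is (α−1)/23.
Set (α−1)/23 = 0.13 → α = 1 + 0.13·23 = 3.99.
β = 25 − α = 21.01.

α = 3.99, β = 21.01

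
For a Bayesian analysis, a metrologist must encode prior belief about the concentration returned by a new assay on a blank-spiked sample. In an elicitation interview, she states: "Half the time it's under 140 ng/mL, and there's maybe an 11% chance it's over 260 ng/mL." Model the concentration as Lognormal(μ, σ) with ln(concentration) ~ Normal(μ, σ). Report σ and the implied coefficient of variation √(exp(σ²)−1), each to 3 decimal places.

σ ≈ 0.505, CV ≈ 0.539

If T ~ Lognormal(μ,σ) then ln T ~ Normal(μ,σ), so the p-quantile of ln T is μ + z_p·σ.
ln(140) = 4.942 and ln(260) = 5.561; z_{0.5} = 0, z_{0.89} = 1.227.
σ = (5.561 − 4.942)/(1.227 − (0)) = 0.505.
μ = 4.942 − (0)·0.505 = 4.942.
CV = √(exp(σ²)−1) = √(exp(0.2547)−1) = 0.539.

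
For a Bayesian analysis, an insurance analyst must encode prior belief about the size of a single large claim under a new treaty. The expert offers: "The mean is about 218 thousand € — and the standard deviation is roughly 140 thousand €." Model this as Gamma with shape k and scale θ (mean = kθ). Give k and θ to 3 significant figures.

k ≈ 2.42, θ ≈ 89.9

For Gamma(k, scale θ): mean = kθ, variance = kθ², so CV = 1/√k.
CV = SD/mean = 140/218 = 0.6422, hence k = 1/CV² = 2.42.
Then θ = mean/k = 218/2.42 = 89.9.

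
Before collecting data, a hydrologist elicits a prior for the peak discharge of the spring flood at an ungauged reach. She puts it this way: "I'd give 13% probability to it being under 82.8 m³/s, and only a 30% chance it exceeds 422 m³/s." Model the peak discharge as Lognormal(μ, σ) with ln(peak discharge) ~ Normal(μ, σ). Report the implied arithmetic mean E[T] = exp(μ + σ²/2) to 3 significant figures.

If T ~ Lognormal(μ,σ) then ln T ~ Normal(μ,σ), so the p-quantile of ln T is μ + z_p·σ.
ln(82.8) = 4.416 and ln(422) = 6.045; z_{0.13} = -1.126, z_{0.7} = 0.5244.
σ = (6.045 − 4.416)/(0.5244 − (-1.126)) = 0.987.
μ = 4.416 − (-1.126)·0.987 = 5.528.
E[T] = exp(μ + σ²/2) = exp(5.528 + 0.4866) = 409 m³/s.

E[T] ≈ 409 m³/s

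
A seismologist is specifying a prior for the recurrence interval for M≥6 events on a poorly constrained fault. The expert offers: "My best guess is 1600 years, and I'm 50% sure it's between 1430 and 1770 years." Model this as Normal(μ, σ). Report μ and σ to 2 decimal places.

μ = 1600.00, σ = 252.04

A symmetric 50% interval runs μ ± z·σ with z = 0.6745.
Half-width = 170, so σ = 170/0.6745 = 252.04.
μ is the stated best guess, 1600.00.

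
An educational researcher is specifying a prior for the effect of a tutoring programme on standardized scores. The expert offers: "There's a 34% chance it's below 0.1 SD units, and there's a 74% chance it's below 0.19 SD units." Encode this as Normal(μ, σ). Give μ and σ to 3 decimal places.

μ = 0.135, σ = 0.085

For Normal(μ,σ), the p-quantile is μ + z_p·σ. Here z_{0.34} = -0.4125, z_{0.74} = 0.6433.
So 0.1 = μ − 0.4125σ and 0.19 = μ + 0.6433σ.
Subtracting: σ = (0.19 − 0.1)/(0.6433 − (-0.4125)) = 0.085.
Then μ = 0.1 − (-0.4125)·0.085 = 0.135.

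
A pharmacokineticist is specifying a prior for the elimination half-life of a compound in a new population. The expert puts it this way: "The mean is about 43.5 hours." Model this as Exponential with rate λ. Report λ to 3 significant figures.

Exponential mean = 1/λ, so λ = 1/43.5 = 0.023.

λ ≈ 0.023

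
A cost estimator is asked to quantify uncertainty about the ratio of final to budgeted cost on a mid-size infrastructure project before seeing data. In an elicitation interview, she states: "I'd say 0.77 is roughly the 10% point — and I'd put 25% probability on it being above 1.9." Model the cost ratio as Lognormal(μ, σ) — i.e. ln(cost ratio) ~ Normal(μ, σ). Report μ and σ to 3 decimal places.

If T ~ Lognormal(μ,σ) then ln T ~ Normal(μ,σ), so the p-quantile of ln T is μ + z_p·σ.
ln(0.77) = -0.2614 and ln(1.9) = 0.6419; z_{0.1} = -1.282, z_{0.75} = 0.6745.
σ = (0.6419 − -0.2614)/(0.6745 − (-1.282)) = 0.462.
μ = -0.2614 − (-1.282)·0.462 = 0.330.

μ ≈ 0.330, σ ≈ 0.462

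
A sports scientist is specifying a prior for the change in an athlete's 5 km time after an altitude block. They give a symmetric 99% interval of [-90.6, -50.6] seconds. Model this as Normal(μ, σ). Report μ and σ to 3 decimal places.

μ = -70.600, σ = 7.764

A symmetric 99% interval runs μ ± z·σ with z = 2.576.
Half-width = 20, so σ = 20/2.576 = 7.764.
μ is the interval midpoint, -70.600.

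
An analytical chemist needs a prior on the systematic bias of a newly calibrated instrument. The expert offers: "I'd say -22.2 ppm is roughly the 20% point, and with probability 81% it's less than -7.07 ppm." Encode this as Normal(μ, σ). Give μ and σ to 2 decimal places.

μ = -14.79, σ = 8.80

The p-quantile of Normal(μ,σ) is μ + z_p·σ, with z_{0.2} = -0.8416 and z_{0.81} = 0.8779.
Eliminate σ: μ = (z₂·x₁ − z₁·x₂)/(z₂ − z₁) = (0.8779·-22.2 − (-0.8416)·-7.07)/1.72 = -14.79.
Then σ = (x₂ − x₁)/(z₂ − z₁) = (-7.07 − -22.2)/1.72 = 8.80.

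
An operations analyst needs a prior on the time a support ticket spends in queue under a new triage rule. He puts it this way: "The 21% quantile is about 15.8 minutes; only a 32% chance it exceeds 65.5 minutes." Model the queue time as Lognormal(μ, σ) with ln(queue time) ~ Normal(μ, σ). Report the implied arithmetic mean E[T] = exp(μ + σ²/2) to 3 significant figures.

If T ~ Lognormal(μ,σ) then ln T ~ Normal(μ,σ), so the p-quantile of ln T is μ + z_p·σ.
ln(15.8) = 2.76 and ln(65.5) = 4.182; z_{0.21} = -0.8064, z_{0.68} = 0.4677.
σ = (4.182 − 2.76)/(0.4677 − (-0.8064)) = 1.116.
μ = 2.76 − (-0.8064)·1.116 = 3.660.
E[T] = exp(μ + σ²/2) = exp(3.660 + 0.6228) = 72.4 minutes.

E[T] ≈ 72.4 minutes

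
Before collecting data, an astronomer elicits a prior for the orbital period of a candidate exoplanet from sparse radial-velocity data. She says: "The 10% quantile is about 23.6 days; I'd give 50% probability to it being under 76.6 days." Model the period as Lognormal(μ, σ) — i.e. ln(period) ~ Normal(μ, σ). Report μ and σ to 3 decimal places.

μ ≈ 4.339, σ ≈ 0.919

If T ~ Lognormal(μ,σ) then ln T ~ Normal(μ,σ), so the p-quantile of ln T is μ + z_p·σ.
ln(23.6) = 3.161 and ln(76.6) = 4.339; z_{0.1} = -1.282, z_{0.5} = 0.
σ = (4.339 − 3.161)/(0 − (-1.282)) = 0.919.
μ = 3.161 − (-1.282)·0.919 = 4.339.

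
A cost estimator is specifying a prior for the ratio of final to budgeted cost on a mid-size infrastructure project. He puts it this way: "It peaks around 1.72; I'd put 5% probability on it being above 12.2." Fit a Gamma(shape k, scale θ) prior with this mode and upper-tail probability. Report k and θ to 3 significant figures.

Gamma(k,θ) with k>1 has mode (k−1)θ, so θ = 1.72/(k−1).
Need P(X < 12.2) = 0.95 with θ tied to k this way. Start at k = 2, θ = 1.72: P(X<12.2) ≈ 0.993.
Too high — lower k to spread out. Iterating converges to k ≈ 1.57.
Then θ = 1.72/(1.57−1) ≈ 3.03.

k ≈ 1.57, θ ≈ 3.03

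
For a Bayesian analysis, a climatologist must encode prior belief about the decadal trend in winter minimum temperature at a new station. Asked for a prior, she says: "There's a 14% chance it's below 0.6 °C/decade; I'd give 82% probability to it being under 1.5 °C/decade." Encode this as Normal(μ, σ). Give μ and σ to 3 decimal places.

μ = 1.087, σ = 0.451

The p-quantile of Normal(μ,σ) is μ + z_p·σ, with z_{0.14} = -1.08 and z_{0.82} = 0.9154.
Eliminate σ: μ = (z₂·x₁ − z₁·x₂)/(z₂ − z₁) = (0.9154·0.6 − (-1.08)·1.5)/1.996 = 1.087.
Then σ = (x₂ − x₁)/(z₂ − z₁) = (1.5 − 0.6)/1.996 = 0.451.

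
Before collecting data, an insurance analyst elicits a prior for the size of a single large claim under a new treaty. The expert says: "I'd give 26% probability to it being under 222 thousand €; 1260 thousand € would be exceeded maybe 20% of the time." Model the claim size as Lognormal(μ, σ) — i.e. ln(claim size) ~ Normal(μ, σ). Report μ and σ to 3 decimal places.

μ ≈ 6.155, σ ≈ 1.169

If T ~ Lognormal(μ,σ) then ln T ~ Normal(μ,σ), so the p-quantile of ln T is μ + z_p·σ.
ln(222) = 5.403 and ln(1260) = 7.139; z_{0.26} = -0.6433, z_{0.8} = 0.8416.
σ = (7.139 − 5.403)/(0.8416 − (-0.6433)) = 1.169.
μ = 5.403 − (-0.6433)·1.169 = 6.155.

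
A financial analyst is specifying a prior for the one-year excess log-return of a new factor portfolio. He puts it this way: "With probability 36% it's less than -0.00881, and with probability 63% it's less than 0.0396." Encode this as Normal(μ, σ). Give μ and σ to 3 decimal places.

The p-quantile of Normal(μ,σ) is μ + z_p·σ, with z_{0.36} = -0.3585 and z_{0.63} = 0.3319.
Eliminate σ: μ = (z₂·x₁ − z₁·x₂)/(z₂ − z₁) = (0.3319·-0.00881 − (-0.3585)·0.0396)/0.6903 = 0.016.
Then σ = (x₂ − x₁)/(z₂ − z₁) = (0.0396 − -0.00881)/0.6903 = 0.070.

μ = 0.016, σ = 0.070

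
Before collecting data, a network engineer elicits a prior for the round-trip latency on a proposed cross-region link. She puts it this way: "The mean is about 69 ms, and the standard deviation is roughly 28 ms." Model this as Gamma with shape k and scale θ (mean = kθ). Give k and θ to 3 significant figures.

For Gamma(k, scale θ): mean = kθ, variance = kθ², so CV = 1/√k.
CV = SD/mean = 28/69 = 0.4058, hence k = 1/CV² = 6.07.
Then θ = mean/k = 69/6.07 = 11.4.

k ≈ 6.07, θ ≈ 11.4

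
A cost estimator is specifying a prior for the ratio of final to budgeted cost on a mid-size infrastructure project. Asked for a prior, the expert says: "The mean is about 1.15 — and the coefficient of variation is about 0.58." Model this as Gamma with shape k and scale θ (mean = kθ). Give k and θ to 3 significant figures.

k ≈ 2.97, θ ≈ 0.387

For Gamma(k, scale θ): mean = kθ, variance = kθ², so CV = 1/√k.
CV = 0.58, hence k = 1/CV² = 2.97.
Then θ = mean/k = 1.15/2.97 = 0.387.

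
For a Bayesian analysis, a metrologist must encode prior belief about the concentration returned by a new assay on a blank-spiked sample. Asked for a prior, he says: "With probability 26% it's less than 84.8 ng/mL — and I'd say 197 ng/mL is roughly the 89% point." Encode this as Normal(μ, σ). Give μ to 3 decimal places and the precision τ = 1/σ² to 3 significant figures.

μ = 123.403, τ = 0.000278

The p-quantile of Normal(μ,σ) is μ + z_p·σ, with z_{0.26} = -0.6433 and z_{0.89} = 1.227.
Eliminate σ: μ = (z₂·x₁ − z₁·x₂)/(z₂ − z₁) = (1.227·84.8 − (-0.6433)·197)/1.87 = 123.403.
Then σ = (x₂ − x₁)/(z₂ − z₁) = (197 − 84.8)/1.87 = 60.004.
Precision τ = 1/σ² = 1/60² = 0.000278.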